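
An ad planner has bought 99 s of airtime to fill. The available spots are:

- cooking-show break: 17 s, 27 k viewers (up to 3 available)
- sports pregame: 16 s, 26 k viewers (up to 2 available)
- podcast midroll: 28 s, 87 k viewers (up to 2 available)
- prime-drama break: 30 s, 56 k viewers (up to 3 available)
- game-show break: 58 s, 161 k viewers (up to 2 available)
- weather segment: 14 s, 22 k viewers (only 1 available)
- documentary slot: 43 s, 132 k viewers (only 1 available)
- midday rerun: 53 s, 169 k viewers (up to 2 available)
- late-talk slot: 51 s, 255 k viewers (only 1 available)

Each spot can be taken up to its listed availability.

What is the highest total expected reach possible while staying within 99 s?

The ratio heuristic lands on sports pregame + podcast midroll + late-talk slot (368) but leaves 4 s idle.
Replace sports pregame and podcast midroll with documentary slot: the trade gains 19 net, giving 387 at 94 s.
The spare 5 s is too small for any remaining spot, and no exchange beats 387.

387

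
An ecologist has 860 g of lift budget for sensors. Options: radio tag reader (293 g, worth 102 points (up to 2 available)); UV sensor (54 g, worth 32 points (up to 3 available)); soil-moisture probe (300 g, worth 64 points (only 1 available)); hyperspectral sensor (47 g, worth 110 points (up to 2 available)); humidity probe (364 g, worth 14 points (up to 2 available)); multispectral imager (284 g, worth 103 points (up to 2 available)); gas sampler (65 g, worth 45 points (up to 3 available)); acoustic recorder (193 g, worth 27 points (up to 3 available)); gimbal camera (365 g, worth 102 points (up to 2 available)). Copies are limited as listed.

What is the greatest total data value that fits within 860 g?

561

The ratio heuristic lands on 3×UV sensor + 2×hyperspectral sensor + multispectral imager + 3×gas sampler (554) but leaves 125 g idle.
Replace 3×UV sensor with multispectral imager: the trade gains 7 net, giving 561 at 857 g.
Every other selection either busts 860 g or exceeds an availability limit or fails to beat 561.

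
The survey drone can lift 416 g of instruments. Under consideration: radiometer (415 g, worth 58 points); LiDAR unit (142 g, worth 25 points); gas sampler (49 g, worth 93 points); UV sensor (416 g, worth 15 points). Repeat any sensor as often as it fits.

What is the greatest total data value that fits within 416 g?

744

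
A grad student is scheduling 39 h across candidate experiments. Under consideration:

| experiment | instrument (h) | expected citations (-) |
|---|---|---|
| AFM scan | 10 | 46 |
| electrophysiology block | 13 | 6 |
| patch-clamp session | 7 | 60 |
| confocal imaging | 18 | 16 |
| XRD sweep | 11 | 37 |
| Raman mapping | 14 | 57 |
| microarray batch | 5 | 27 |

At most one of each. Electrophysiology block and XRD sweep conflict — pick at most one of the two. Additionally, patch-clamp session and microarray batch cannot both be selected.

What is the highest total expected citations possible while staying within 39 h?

163

Taking AFM scan + patch-clamp session + Raman mapping: 31 h used, 163 in expected citations.
Runner-up patch-clamp session + XRD sweep + Raman mapping tops out at 154.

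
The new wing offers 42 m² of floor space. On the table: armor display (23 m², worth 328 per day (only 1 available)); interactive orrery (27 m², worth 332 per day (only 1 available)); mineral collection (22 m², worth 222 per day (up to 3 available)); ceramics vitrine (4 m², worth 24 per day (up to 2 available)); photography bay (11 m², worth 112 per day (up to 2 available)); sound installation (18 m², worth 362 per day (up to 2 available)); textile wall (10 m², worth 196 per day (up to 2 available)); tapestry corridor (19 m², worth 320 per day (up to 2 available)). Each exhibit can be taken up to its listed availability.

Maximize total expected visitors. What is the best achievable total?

A density-first pass picks ceramics vitrine + 2×sound installation — 748 at 40 m².
Replace sound installation with 2×textile wall: the trade gains 30 net, giving 778 at 42 m².
No other feasible combination exceeds 778.

778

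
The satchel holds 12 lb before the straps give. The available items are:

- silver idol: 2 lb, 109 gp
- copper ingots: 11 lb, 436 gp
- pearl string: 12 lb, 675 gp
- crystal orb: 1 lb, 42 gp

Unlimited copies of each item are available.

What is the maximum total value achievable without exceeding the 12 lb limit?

675

Best packing: pearl string — 12 lb, 675 total.
That's the maximum — no swap from here does better than 675.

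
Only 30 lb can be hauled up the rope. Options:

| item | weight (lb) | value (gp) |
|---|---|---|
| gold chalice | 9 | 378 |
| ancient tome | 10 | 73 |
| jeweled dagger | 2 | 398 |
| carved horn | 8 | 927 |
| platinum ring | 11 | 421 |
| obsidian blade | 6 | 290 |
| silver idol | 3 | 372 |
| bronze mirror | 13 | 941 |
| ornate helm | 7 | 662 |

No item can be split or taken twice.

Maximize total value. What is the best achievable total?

By value per lb: jeweled dagger 199.00, silver idol 124.00, carved horn 115.88, ornate helm 94.57 lead.
The ratio heuristic lands on jeweled dagger + carved horn + obsidian blade + silver idol + ornate helm (2649) but leaves 4 lb idle.
Dropping obsidian blade and silver idol frees 9 lb; slotting in bronze mirror (13 lb) lifts the total to 2928 at 30 lb.

2928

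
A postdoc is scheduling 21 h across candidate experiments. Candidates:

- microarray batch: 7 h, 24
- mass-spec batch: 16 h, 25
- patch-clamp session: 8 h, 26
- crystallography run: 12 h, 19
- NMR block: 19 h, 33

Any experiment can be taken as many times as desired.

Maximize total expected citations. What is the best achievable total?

Taking 3×microarray batch: 21 h used, 72 in expected citations.
Nothing else within 21 h beats 72.

72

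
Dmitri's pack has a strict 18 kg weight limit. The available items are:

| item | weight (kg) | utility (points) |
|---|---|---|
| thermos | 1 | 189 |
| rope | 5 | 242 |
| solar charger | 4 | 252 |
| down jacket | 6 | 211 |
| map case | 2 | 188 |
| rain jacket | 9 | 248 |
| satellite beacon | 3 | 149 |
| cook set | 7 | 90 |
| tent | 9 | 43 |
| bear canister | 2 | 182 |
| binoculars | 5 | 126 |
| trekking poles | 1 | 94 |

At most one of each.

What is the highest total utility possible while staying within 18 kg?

Density check — thermos 189.00, map case 94.00, trekking poles 94.00 are the best per kg.
Best packing: thermos + rope + solar charger + map case + satellite beacon + bear canister + trekking poles — 18 kg, 1296 total.

1296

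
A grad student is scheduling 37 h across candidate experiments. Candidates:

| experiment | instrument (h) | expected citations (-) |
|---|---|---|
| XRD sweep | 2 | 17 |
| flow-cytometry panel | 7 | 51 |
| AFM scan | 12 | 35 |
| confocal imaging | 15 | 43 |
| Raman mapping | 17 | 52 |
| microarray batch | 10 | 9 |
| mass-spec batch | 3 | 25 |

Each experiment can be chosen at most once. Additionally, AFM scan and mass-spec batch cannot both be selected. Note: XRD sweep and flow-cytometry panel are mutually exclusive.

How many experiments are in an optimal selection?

3

The maximum expected citations within 37 h is 138.
flow-cytometry panel + AFM scan + Raman mapping hits 138 at 36 h.
Every optimal selection uses 3 experiments.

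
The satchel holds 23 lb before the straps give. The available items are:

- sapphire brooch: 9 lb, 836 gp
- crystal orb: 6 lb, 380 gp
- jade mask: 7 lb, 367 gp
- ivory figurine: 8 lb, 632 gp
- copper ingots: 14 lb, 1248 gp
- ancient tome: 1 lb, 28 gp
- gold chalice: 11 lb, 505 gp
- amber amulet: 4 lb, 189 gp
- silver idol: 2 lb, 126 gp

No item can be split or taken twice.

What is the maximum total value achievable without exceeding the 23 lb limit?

Sapphire brooch + copper ingots uses 23 of the 23 lb and totals 2084.
The closest alternative, ivory figurine + copper ingots + ancient tome, reaches only 1908.

2084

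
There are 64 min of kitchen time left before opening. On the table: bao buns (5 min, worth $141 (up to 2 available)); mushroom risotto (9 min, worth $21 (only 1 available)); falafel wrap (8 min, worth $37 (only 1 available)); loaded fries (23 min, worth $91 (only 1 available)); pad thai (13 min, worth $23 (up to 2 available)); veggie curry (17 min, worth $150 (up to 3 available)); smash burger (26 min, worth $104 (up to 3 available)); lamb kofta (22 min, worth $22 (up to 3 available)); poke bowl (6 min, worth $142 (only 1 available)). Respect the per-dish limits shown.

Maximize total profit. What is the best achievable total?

By profit per min: bao buns 28.20, poke bowl 23.67, veggie curry 8.82 lead.
Taking 2×bao buns + falafel wrap + 2×veggie curry + poke bowl: 58 min used, 761 in profit.
Every other selection either busts 64 min or exceeds an availability limit or fails to beat 761.

761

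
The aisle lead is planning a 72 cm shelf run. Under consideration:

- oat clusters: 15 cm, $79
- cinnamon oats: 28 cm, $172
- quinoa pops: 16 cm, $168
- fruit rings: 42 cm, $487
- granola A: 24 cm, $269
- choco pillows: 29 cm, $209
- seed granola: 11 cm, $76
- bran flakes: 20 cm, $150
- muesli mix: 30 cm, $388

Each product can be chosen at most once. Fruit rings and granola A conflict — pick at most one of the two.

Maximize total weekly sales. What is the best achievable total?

875

Best packing: fruit rings + muesli mix — 72 cm, 875 total.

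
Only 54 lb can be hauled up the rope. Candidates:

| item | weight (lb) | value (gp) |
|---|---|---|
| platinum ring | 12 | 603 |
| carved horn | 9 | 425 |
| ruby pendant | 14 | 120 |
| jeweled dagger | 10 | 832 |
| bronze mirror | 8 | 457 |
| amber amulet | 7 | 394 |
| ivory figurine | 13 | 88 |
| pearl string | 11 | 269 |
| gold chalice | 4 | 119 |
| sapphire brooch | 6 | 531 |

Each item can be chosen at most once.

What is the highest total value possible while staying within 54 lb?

3242

Platinum ring + carved horn + jeweled dagger + bronze mirror + amber amulet + sapphire brooch uses 52 of the 54 lb and totals 3242.
That's the maximum — no swap from here does better than 3242.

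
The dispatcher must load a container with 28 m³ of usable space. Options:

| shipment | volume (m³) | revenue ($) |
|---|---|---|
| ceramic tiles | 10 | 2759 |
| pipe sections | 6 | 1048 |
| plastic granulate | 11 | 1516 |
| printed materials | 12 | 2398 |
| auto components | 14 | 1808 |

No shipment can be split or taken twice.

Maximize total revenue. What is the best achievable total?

6205

Taking ceramic tiles + pipe sections + printed materials: 28 m³ used, 6205 in revenue.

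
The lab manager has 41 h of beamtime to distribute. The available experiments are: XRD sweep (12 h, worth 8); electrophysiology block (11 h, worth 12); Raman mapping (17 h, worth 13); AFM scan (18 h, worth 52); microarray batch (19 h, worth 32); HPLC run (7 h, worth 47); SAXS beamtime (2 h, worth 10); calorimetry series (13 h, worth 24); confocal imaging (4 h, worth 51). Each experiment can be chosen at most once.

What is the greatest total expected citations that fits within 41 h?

Density check — confocal imaging 12.75, HPLC run 6.71, SAXS beamtime 5.00, AFM scan 2.89 are the best per h.
The ratio heuristic lands on AFM scan + HPLC run + SAXS beamtime + confocal imaging (160) but leaves 10 h idle.
Replace SAXS beamtime with electrophysiology block: the trade gains 2 net, giving 162 at 40 h.

162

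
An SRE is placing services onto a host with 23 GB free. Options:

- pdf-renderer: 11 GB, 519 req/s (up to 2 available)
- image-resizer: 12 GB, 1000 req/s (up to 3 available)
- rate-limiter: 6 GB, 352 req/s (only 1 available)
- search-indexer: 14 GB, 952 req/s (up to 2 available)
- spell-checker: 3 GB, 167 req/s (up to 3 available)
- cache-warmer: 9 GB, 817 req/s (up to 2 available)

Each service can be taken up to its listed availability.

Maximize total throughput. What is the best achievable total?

1817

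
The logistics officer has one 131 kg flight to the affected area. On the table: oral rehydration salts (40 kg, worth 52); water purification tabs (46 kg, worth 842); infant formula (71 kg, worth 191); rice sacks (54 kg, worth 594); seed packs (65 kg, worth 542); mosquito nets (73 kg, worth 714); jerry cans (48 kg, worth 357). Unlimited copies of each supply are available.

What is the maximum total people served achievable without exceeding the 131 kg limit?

Density check — water purification tabs 18.30, rice sacks 11.00, mosquito nets 9.78, seed packs 8.34 are the best per kg.
Taking 2×water purification tabs: 92 kg used, 1684 in people served.
That's the maximum — no swap from here does better than 1684.

1684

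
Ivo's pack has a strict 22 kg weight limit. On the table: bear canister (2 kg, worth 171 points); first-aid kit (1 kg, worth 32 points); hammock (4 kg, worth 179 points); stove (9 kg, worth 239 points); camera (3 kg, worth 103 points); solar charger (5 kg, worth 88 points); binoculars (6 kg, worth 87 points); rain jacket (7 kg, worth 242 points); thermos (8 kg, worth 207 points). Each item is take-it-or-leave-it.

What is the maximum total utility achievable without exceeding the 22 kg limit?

831

A density-first pass picks bear canister + first-aid kit + hammock + camera + solar charger + rain jacket — 815 at 22 kg.
Dropping first-aid kit and camera and solar charger frees 9 kg; slotting in stove (9 kg) lifts the total to 831 at 22 kg.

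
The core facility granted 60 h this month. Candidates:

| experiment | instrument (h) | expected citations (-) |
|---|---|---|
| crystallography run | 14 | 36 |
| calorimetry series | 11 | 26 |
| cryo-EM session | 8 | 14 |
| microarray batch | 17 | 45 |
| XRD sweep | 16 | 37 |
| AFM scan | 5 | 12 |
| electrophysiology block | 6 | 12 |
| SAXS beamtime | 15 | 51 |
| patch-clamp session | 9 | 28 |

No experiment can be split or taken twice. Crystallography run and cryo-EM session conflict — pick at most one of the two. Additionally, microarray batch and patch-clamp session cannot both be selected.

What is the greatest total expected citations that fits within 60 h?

165

Best packing: crystallography run + calorimetry series + AFM scan + electrophysiology block + SAXS beamtime + patch-clamp session — 60 h, 165 total.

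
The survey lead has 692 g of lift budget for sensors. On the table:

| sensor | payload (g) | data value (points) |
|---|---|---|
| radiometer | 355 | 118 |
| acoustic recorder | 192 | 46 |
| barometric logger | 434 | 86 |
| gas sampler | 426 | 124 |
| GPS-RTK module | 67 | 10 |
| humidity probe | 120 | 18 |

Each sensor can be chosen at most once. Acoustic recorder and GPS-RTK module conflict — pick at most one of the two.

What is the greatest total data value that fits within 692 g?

Ranking by ratio (data value/g): radiometer 0.33, gas sampler 0.29, acoustic recorder 0.24, barometric logger 0.20.
Radiometer + acoustic recorder + humidity probe uses 667 of the 692 g and totals 182.
The spare 25 g is too small for any remaining sensor, and no feasible exchange beats 182.

182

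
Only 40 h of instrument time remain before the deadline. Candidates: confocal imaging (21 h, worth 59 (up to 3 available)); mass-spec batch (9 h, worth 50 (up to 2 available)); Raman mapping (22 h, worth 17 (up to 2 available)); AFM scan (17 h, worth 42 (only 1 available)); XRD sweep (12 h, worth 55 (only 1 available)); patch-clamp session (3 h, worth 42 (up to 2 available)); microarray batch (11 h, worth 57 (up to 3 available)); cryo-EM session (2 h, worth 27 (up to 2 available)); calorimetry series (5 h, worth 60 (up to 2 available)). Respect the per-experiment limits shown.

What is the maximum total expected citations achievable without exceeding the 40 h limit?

365

By expected citations per h: patch-clamp session 14.00, cryo-EM session 13.50, calorimetry series 12.00, mass-spec batch 5.56 lead.
The ratio heuristic lands on 2×mass-spec batch + 2×patch-clamp session + 2×cryo-EM session + 2×calorimetry series (358) but leaves 2 h idle.
Replace mass-spec batch with microarray batch: the trade gains 7 net, giving 365 at 40 h.
Every other selection either busts 40 h or exceeds an availability limit or fails to beat 365.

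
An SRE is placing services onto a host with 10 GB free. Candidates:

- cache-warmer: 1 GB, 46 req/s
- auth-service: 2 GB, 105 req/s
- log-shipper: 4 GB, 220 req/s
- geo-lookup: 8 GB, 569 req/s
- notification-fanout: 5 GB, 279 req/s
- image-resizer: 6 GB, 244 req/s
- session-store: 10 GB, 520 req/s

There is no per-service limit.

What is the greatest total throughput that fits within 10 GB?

674

Taking auth-service + geo-lookup: 10 GB used, 674 in throughput.
That's the maximum — no swap from here does better than 674.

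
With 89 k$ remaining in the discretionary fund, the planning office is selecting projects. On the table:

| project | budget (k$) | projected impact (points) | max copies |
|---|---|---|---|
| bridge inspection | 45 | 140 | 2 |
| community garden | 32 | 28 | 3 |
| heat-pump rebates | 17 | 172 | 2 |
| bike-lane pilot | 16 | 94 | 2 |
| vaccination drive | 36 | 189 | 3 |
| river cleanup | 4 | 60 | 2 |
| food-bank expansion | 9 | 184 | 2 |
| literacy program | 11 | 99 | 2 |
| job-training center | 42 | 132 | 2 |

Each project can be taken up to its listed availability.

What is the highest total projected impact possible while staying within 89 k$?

Ranking by ratio (projected impact/k$): food-bank expansion 20.44, river cleanup 15.00, heat-pump rebates 10.12.
Taking 2×heat-pump rebates + 2×river cleanup + 2×food-bank expansion + 2×literacy program: 82 k$ used, 1030 in projected impact.
Every other selection either busts 89 k$ or exceeds an availability limit or fails to beat 1030.

1030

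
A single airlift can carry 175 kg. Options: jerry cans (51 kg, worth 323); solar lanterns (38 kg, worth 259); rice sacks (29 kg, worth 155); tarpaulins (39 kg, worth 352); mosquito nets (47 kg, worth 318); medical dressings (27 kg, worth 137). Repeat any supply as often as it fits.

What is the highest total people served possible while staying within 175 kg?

Taking 4×tarpaulins: 156 kg used, 1408 in people served.
The spare 19 kg is too small for any remaining supply, and no exchange beats 1408.

1408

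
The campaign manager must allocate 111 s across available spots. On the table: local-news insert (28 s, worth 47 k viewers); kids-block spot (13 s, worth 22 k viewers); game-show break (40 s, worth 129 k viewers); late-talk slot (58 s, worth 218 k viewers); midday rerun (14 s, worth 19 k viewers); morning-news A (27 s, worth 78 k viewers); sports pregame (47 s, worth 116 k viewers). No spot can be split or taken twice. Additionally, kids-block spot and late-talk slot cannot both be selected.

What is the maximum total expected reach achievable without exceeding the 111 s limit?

347

Taking game-show break + late-talk slot: 98 s used, 347 in expected reach.
The closest alternative, late-talk slot + sports pregame, reaches only 334.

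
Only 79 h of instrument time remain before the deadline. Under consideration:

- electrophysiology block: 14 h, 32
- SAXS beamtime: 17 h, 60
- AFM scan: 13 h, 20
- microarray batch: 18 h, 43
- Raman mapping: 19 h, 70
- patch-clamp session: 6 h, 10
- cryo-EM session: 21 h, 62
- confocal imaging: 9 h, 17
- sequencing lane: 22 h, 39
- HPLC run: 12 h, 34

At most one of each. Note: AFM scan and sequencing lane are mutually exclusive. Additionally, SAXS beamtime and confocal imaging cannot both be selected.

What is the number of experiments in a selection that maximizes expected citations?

5

The maximum expected citations within 79 h is 236.
SAXS beamtime + Raman mapping + patch-clamp session + cryo-EM session + HPLC run hits 236 at 75 h.
Any selection reaching 236 contains exactly 5 experiments.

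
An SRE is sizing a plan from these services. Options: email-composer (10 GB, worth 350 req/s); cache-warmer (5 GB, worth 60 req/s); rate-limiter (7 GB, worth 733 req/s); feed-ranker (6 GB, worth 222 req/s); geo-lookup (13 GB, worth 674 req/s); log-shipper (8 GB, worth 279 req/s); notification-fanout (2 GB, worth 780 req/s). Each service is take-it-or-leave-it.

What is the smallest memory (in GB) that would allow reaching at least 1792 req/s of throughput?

17

Look for the lowest-memory combination reaching 1792.
rate-limiter + log-shipper + notification-fanout reaches 1792 using 17 GB.
Below 17 GB the best achievable stays under 1792.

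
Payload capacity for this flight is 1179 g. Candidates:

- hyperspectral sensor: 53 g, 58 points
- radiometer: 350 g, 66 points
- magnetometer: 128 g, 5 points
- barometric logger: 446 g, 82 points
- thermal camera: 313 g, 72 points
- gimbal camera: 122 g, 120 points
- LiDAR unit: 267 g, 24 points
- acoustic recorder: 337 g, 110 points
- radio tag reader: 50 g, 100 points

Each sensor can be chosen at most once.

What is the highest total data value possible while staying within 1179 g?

The ratio ordering already packs tightly: hyperspectral sensor + thermal camera + gimbal camera + LiDAR unit + acoustic recorder + radio tag reader, 1142 g, 484.
Nothing else within 1179 g beats 484.

484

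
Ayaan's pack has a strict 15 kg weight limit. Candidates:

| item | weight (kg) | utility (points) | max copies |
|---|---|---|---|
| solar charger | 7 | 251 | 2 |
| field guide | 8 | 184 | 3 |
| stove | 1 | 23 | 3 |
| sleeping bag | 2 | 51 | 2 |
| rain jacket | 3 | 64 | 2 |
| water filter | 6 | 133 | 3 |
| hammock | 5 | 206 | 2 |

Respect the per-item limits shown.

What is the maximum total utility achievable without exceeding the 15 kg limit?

Stove + 2×sleeping bag + 2×hammock uses 15 of the 15 kg and totals 537.
No other feasible combination exceeds 537.

537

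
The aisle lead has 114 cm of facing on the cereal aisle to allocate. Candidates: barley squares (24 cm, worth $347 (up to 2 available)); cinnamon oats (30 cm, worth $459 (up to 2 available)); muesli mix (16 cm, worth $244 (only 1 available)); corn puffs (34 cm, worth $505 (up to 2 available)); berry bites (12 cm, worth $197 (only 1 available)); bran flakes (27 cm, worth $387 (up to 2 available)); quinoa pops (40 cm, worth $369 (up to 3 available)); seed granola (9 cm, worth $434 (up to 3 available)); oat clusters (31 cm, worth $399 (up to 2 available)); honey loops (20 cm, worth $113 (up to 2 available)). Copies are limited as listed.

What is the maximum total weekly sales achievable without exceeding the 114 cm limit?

2607

Ranking by ratio (weekly sales/cm): seed granola 48.22, berry bites 16.42, cinnamon oats 15.30, muesli mix 15.25.
The ratio heuristic lands on 2×cinnamon oats + berry bites + 3×seed granola (2417) but leaves 15 cm idle.
The 12 cm tied up in berry bites is better spent on bran flakes — total rises to 2607 (114 cm).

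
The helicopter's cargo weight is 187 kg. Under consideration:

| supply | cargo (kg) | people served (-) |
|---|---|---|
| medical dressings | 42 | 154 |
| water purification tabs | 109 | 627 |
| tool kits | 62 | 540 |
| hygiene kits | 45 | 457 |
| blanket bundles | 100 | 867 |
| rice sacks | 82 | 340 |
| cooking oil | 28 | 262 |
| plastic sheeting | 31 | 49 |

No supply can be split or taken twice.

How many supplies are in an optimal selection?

3

Optimal total is 1586.
For example hygiene kits + blanket bundles + cooking oil achieves it, using 173 kg.
Every optimal selection uses 3 supplies.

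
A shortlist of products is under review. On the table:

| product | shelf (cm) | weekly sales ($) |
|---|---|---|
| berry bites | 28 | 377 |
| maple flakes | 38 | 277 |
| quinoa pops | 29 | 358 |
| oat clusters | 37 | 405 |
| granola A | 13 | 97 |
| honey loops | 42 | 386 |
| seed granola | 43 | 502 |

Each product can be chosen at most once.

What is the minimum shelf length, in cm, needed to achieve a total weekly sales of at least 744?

65

Look for the lowest-shelf combination reaching 744.
berry bites + oat clusters: 782 weekly sales at 65 cm.
No combination under 65 cm hits 744.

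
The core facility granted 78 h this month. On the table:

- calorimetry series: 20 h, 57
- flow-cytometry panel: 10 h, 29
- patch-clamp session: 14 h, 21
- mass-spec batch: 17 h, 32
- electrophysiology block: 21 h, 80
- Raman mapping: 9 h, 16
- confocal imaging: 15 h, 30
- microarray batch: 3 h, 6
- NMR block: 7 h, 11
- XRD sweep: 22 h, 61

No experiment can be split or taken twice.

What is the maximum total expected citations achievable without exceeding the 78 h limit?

233

Taking calorimetry series + flow-cytometry panel + electrophysiology block + microarray batch + XRD sweep: 76 h used, 233 in expected citations.
The spare 2 h is too small for any remaining experiment, and no exchange beats 233.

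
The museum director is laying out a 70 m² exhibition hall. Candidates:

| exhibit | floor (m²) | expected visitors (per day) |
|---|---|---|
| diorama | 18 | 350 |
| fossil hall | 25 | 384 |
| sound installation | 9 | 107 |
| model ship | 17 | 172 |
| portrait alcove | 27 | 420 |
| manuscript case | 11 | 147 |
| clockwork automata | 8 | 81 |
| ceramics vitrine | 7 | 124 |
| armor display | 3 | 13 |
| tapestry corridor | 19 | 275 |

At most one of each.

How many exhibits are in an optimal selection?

Optimal total is 1154.
diorama + fossil hall + portrait alcove hits 1154 at 70 m².
All optima have 3 exhibits.

3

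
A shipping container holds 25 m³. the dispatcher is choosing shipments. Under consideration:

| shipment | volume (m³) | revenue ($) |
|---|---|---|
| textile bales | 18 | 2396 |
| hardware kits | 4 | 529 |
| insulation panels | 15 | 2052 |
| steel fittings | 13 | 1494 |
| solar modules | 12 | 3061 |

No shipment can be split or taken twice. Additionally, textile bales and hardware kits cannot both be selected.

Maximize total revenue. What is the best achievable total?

Density check — solar modules 255.08, insulation panels 136.80, textile bales 133.11, hardware kits 132.25 are the best per m³.
Filling by ratio: hardware kits + solar modules for 3590, with 9 m³ left unused.
Dropping hardware kits frees 4 m³; slotting in steel fittings (13 m³) lifts the total to 4555 at 25 m³.
Nothing else feasible within 25 m³ beats 4555.

4555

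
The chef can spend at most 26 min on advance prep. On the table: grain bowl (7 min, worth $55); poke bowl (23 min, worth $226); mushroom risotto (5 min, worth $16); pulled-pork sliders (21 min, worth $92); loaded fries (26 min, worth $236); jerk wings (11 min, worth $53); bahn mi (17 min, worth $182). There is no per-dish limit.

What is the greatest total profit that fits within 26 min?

237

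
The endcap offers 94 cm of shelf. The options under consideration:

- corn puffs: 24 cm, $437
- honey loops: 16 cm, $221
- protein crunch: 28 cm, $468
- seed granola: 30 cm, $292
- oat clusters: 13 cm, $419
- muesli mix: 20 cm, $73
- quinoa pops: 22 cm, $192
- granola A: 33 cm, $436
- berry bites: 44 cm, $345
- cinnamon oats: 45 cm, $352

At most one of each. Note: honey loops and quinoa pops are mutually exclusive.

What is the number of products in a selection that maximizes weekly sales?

4

Optimal total is 1545.
One optimal bundle: corn puffs + honey loops + protein crunch + oat clusters (81 cm).
Any selection reaching 1545 contains exactly 4 products.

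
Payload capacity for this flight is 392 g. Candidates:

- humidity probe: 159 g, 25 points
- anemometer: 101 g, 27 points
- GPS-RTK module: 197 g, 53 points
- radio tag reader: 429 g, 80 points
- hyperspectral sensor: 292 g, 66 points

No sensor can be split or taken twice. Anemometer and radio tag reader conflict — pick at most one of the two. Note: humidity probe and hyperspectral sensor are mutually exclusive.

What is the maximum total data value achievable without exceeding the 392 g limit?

80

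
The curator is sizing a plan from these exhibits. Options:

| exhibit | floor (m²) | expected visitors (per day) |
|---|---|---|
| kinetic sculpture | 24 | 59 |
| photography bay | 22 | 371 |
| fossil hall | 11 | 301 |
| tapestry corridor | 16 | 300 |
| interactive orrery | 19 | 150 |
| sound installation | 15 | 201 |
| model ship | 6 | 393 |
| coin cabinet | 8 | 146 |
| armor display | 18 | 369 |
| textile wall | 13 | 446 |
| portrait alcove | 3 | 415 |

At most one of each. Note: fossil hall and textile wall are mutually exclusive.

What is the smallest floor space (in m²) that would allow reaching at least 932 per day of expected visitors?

17

Minimise m² subject to total expected visitors ≥ 932.
model ship + coin cabinet + portrait alcove: 954 expected visitors at 17 m².
No combination under 17 m² hits 932.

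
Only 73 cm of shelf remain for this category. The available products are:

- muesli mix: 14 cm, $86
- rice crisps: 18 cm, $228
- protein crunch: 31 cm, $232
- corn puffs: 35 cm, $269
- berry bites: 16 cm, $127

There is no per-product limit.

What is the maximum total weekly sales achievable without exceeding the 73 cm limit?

912

The ratio ordering already packs tightly: 4×rice crisps, 72 cm, 912.
No other feasible combination exceeds 912.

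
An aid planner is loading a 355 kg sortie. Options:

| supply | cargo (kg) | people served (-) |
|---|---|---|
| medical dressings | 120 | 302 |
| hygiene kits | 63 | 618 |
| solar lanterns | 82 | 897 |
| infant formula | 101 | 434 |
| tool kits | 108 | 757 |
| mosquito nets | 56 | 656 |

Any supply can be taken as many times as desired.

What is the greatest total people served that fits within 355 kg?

3936

Ranking by ratio (people served/kg): mosquito nets 11.71, solar lanterns 10.94, hygiene kits 9.81, tool kits 7.01.
Best packing: 6×mosquito nets — 336 kg, 3936 total.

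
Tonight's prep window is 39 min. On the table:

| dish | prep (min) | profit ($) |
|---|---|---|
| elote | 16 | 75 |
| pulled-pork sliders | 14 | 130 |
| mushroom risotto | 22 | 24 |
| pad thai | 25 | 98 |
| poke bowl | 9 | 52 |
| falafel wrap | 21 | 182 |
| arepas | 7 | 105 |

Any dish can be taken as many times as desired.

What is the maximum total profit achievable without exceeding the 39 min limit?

Density check — arepas 15.00, pulled-pork sliders 9.29, falafel wrap 8.67 are the best per min.
5×arepas uses 35 of the 39 min and totals 525.
Every other selection either busts 39 min or fails to beat 525.

525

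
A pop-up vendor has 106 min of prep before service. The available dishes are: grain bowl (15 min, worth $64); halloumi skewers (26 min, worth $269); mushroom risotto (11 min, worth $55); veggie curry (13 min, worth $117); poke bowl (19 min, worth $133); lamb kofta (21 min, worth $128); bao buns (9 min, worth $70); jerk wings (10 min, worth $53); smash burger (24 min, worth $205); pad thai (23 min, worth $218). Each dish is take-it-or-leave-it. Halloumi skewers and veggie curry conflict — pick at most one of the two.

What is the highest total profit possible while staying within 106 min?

Best packing: halloumi skewers + poke bowl + bao buns + smash burger + pad thai — 101 min, 895 total.
Every other selection either busts 106 min or breaks a pairing rule or fails to beat 895.

895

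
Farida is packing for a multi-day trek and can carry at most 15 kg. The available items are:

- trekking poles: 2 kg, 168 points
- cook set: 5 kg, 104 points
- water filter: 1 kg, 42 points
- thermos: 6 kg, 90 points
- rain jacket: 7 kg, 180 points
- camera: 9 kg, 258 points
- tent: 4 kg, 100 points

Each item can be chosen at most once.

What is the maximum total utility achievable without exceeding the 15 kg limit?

Greedy by ratio would take trekking poles + water filter + camera: 12 kg used, total 468.
Dropping water filter frees 1 kg; slotting in tent (4 kg) lifts the total to 526 at 15 kg.
The closest alternative, trekking poles + cook set + water filter + rain jacket, reaches only 494.

526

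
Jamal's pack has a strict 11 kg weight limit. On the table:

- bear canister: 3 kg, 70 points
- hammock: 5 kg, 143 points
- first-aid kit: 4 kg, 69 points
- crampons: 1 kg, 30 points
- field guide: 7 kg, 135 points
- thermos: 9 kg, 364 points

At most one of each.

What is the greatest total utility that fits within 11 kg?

Crampons + thermos uses 10 of the 11 kg and totals 394.
The spare 1 kg is too small for any remaining item, and no exchange beats 394.

394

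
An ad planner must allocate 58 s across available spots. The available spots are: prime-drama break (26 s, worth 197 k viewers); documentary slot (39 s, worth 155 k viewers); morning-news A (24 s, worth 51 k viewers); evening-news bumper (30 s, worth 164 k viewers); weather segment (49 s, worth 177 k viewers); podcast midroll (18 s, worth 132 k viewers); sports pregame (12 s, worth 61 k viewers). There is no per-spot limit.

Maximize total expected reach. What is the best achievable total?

Ranking by ratio (expected reach/s): prime-drama break 7.58, podcast midroll 7.33, evening-news bumper 5.47.
Taking the top-ratio spots first gives 2×prime-drama break for 394 (52 s).
Dropping 2×prime-drama break frees 52 s; slotting in 3×podcast midroll (54 s) lifts the total to 396 at 54 s.
No other feasible combination exceeds 396.

396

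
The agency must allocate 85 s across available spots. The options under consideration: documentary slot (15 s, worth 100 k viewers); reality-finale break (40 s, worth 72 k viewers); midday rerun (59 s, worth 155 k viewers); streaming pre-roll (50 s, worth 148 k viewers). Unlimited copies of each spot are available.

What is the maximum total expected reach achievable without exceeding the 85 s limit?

500

The ratio ordering already packs tightly: 5×documentary slot, 75 s, 500.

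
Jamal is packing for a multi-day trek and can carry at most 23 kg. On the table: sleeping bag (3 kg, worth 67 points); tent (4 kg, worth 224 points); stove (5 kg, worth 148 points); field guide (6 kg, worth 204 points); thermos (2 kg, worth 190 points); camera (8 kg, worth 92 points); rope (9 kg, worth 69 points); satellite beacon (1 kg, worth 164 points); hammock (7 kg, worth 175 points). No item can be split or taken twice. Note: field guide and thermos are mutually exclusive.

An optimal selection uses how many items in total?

6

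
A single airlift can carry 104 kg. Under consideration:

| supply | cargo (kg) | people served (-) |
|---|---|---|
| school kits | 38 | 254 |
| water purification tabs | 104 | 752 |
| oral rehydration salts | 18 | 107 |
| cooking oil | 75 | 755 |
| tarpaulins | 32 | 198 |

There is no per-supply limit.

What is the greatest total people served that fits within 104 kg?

862

Oral rehydration salts + cooking oil uses 93 of the 104 kg and totals 862.
The spare 11 kg is too small for any remaining supply, and no exchange beats 862.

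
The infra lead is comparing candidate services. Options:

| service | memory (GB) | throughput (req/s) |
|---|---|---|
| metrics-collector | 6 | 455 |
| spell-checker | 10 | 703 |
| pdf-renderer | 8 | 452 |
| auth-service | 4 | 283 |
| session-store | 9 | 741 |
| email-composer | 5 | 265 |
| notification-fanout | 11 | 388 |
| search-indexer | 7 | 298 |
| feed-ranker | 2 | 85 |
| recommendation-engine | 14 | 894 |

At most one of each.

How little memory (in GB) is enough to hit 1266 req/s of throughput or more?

Need the lightest bundle worth ≥ 1266.
Taking metrics-collector + session-store + feed-ranker gives 1281 (≥ 1266) for 17 GB.
Any bundle with less than 17 GB falls short of 1266.

17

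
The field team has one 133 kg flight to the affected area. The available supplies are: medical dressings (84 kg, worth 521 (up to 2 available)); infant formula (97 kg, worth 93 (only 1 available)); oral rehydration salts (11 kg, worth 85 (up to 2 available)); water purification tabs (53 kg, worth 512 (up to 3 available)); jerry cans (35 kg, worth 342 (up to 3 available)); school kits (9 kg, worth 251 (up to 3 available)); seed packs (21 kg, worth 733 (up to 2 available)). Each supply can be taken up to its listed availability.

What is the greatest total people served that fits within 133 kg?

Taking the top-ratio supplies first gives 2×oral rehydration salts + jerry cans + 3×school kits + 2×seed packs for 2731 (126 kg).
Replace oral rehydration salts and jerry cans with water purification tabs: the trade gains 85 net, giving 2816 at 133 kg.

2816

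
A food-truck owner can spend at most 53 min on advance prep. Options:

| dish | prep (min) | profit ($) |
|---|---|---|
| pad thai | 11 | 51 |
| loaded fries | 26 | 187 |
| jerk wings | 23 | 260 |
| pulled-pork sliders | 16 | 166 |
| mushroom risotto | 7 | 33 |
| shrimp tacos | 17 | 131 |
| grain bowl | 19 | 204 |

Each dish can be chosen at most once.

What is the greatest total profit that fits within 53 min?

515

By profit per min: jerk wings 11.30, grain bowl 10.74, pulled-pork sliders 10.38, shrimp tacos 7.71 lead.
Filling by ratio: jerk wings + mushroom risotto + grain bowl for 497, with 4 min left unused.
Replace mushroom risotto with pad thai: the trade gains 18 net, giving 515 at 53 min.
That's the maximum — no swap from here does better than 515.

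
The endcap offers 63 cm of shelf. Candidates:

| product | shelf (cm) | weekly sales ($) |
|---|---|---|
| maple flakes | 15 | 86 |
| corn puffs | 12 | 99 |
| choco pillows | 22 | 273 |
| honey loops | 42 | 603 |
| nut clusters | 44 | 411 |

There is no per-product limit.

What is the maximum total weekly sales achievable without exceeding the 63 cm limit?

Density check — honey loops 14.36, choco pillows 12.41, nut clusters 9.34, corn puffs 8.25 are the best per cm.
Best packing: corn puffs + honey loops — 54 cm, 702 total.
That's the maximum — no swap from here does better than 702.

702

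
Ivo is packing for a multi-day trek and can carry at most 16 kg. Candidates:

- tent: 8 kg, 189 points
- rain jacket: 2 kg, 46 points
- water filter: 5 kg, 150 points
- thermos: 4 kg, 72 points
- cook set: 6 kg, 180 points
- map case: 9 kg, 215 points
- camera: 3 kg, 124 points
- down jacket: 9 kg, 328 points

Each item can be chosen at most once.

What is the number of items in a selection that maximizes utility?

3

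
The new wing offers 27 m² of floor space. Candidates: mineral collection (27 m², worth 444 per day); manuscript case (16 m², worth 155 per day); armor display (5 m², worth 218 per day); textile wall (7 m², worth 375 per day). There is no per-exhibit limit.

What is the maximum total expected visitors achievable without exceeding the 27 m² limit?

Best packing: armor display + 3×textile wall — 26 m², 1343 total.
That's the maximum — no swap from here does better than 1343.

1343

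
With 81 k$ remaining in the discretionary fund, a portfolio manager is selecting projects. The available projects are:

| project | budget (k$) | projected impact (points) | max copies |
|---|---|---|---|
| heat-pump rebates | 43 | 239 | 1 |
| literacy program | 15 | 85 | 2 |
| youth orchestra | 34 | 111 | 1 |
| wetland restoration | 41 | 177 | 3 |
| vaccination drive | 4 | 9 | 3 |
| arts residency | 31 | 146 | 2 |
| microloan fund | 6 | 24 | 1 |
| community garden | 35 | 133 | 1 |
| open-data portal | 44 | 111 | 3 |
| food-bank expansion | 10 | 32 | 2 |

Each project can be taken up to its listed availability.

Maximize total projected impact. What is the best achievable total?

433

The ratio ordering already packs tightly: heat-pump rebates + 2×literacy program + microloan fund, 79 k$, 433.
Nothing else within 81 k$ beats 433.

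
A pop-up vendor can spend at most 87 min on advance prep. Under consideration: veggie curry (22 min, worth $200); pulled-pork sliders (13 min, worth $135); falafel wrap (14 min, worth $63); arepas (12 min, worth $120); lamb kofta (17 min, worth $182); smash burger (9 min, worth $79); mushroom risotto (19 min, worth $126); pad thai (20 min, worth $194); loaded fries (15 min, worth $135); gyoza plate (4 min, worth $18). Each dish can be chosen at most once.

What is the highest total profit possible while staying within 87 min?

The ratio heuristic lands on veggie curry + pulled-pork sliders + arepas + lamb kofta + pad thai (831) but leaves 3 min idle.
The 12 min tied up in arepas is better spent on loaded fries — total rises to 846 (87 min).
The closest alternative, pulled-pork sliders + arepas + lamb kofta + smash burger + pad thai + loaded fries, reaches only 845.

846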